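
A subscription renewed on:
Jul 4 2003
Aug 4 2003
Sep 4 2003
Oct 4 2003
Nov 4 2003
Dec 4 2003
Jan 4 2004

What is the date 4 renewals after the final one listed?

The day-of-month is always 4 (31, 31, 30, 31, 30, 31 days between events).
So this recurs on the 4th of each month.
February 2004: Feb 4 2004.
Next: March 2004 → Mar 4 2004.
Next: April 2004 → Apr 4 2004.
Next: May 2004 → May 4 2004.

May 4 2004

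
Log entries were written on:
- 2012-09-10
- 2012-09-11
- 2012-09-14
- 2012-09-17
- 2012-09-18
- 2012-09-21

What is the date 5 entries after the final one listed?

Every event lands on a Monday or Tuesday or Friday (gaps cycle 1, 3, 3, 1, 3).
So the schedule is: every Monday, Tuesday and Friday.
The following Monday is 2012-09-24.
The following Tuesday is 2012-09-25.
The following Friday is 2012-09-28.
Next Monday: 2012-10-01.
Next Tuesday: 2012-10-02.

2012-10-02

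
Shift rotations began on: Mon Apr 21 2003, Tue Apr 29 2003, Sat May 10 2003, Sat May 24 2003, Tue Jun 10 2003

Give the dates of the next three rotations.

Intervals are 8, 11, 14, 17 days — an arithmetic progression with common difference 3.
Next gap: 20 days. Tue Jun 10 2003 + 20 days = Mon Jun 30 2003.
Next gap: 23 days. Mon Jun 30 2003 + 23 days = Wed Jul 23 2003.
Next gap: 26 days. Wed Jul 23 2003 + 26 days = Mon Aug 18 2003.

Mon Jun 30 2003, Wed Jul 23 2003, Mon Aug 18 2003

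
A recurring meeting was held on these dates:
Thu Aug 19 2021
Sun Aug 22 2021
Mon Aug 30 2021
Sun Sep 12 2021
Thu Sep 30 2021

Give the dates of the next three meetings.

Gaps: 3, 8, 13, 18 days — each gap is 5 larger than the previous one.
Next gap: 23 days. Thu Sep 30 2021 + 23 days = Sat Oct 23 2021.
Next gap: 28 days. Sat Oct 23 2021 + 28 days = Sat Nov 20 2021.
Next gap: 33 days. Sat Nov 20 2021 + 33 days = Thu Dec 23 2021.

Sat Oct 23 2021, Sat Nov 20 2021, Thu Dec 23 2021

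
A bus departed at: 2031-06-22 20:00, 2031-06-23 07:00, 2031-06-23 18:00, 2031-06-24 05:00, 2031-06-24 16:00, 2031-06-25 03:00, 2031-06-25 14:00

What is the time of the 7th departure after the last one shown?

Spacing: 11, 11, 11, 11, 11, 11 h — constant 11 h.
2031-06-25 14:00 + 11 h = 2031-06-26 01:00.
2031-06-26 01:00 + 11 h = 2031-06-26 12:00.
2031-06-26 12:00 + 11 h = 2031-06-26 23:00.
2031-06-26 23:00 + 11 h = 2031-06-27 10:00.
2031-06-27 10:00 + 11 h = 2031-06-27 21:00.
2031-06-27 21:00 + 11 h = 2031-06-28 08:00.
2031-06-28 08:00 + 11 h = 2031-06-28 19:00.

2031-06-28 19:00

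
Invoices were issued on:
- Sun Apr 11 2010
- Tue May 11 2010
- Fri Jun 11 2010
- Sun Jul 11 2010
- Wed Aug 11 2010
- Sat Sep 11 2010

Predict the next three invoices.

Each date is the 11th; the gaps (30, 31, 30, 31, 31) track the month lengths.
The rule is the 11th of each month.
October 2010: Mon Oct 11 2010.
November 2010: Thu Nov 11 2010.
Next: December 2010 → Sat Dec 11 2010.

Mon Oct 11 2010, Thu Nov 11 2010, Sat Dec 11 2010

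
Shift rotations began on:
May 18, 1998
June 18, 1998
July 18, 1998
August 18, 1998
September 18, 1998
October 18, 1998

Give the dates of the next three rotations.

The day-of-month is always 18 (31, 30, 31, 31, 30 days between events).
So this recurs on the 18th of each month.
November 1998: November 18, 1998.
Next: December 1998 → December 18, 1998.
January 1999: January 18, 1999.

November 18, 1998; December 18, 1998; January 18, 1999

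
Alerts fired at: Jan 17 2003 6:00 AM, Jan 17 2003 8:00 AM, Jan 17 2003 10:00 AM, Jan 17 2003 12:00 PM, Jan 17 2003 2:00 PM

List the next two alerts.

Jan 17 2003 4:00 PM, Jan 17 2003 6:00 PM

The interval is a steady 2 hours (2, 2, 2, 2).
Jan 17 2003 2:00 PM + 2 h = Jan 17 2003 4:00 PM.
Jan 17 2003 4:00 PM + 2 h = Jan 17 2003 6:00 PM.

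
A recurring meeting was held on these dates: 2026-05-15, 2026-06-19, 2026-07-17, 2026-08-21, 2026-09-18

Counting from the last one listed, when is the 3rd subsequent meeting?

Gaps: 35, 28, 35, 28 days — a mix of 28 and 35. Every date is a Friday.
Each is the 3rd Friday of its month.
3rd Friday of October 2026: 2026-10-16.
November 2026 — 3rd Friday is 2026-11-20.
December 2026 — 3rd Friday is 2026-12-18.

2026-12-18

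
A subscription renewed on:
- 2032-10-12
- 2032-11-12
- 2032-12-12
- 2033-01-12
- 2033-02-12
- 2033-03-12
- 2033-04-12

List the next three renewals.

Each date is the 12th; the gaps (31, 30, 31, 31, 28, 31) track the month lengths.
The rule is the 12th of each month.
Next: May 2033 → 2033-05-12.
June 2033: 2033-06-12.
July 2033: 2033-07-12.

2033-05-12, 2033-06-12, 2033-07-12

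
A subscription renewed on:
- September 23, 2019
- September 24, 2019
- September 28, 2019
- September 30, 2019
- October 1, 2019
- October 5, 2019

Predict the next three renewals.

Every event lands on a Monday or Tuesday or Saturday (gaps cycle 1, 4, 2, 1, 4).
So the schedule is: every Monday, Tuesday and Saturday.
The following Monday is October 7, 2019.
Next Tuesday: October 8, 2019.
Next Saturday: October 12, 2019.

October 7, 2019; October 8, 2019; October 12, 2019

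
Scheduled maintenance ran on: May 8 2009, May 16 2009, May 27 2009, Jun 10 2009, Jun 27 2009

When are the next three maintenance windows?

Jul 17 2009, Aug 9 2009, Sep 4 2009

Gaps: 8, 11, 14, 17 days — each gap is 3 larger than the previous one.
Next gap: 20 days. Jun 27 2009 + 20 days = Jul 17 2009.
Next gap: 23 days. Jul 17 2009 + 23 days = Aug 9 2009.
Next gap: 26 days. Aug 9 2009 + 26 days = Sep 4 2009.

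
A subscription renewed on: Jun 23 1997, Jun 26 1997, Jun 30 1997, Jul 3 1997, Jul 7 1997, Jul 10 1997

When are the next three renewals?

Jul 14 1997, Jul 17 1997, Jul 21 1997

Every event lands on a Monday or Thursday (gaps cycle 3, 4, 3, 4, 3).
So the schedule is: every Monday and Thursday.
The following Monday is Jul 14 1997.
The following Thursday is Jul 17 1997.
The following Monday is Jul 21 1997.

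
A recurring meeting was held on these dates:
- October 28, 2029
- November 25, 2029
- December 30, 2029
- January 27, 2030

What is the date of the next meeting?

Every date is a Sunday; gaps 28, 35, 28 days.
Each is the last Sunday of its month (at least one falls on the 29th or later, ruling out '4th Sunday').
Last Sunday of February 2030: February 24, 2030.

February 24, 2030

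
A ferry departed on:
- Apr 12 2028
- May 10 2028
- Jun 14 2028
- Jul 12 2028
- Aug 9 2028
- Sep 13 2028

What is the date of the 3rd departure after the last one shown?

Dec 13 2028

Gaps: 28, 35, 28, 28, 35 days — a mix of 28 and 35. Every date is a Wednesday.
Each is the 2nd Wednesday of its month.
2nd Wednesday of October 2028: Oct 11 2028.
2nd Wednesday of November 2028: Nov 8 2028.
2nd Wednesday of December 2028: Dec 13 2028.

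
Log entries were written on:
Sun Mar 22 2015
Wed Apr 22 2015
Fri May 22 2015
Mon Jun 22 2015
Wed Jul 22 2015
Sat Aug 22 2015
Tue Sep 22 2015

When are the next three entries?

Thu Oct 22 2015, Sun Nov 22 2015, Tue Dec 22 2015

The day-of-month is always 22 (31, 30, 31, 30, 31, 31 days between events).
So this recurs on the 22nd of each month.
October 2015: Thu Oct 22 2015.
Next: November 2015 → Sun Nov 22 2015.
Next: December 2015 → Tue Dec 22 2015.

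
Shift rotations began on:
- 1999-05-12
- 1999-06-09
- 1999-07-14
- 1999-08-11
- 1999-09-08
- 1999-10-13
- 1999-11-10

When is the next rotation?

These are Wednesdays at 28- or 35-day spacing (28, 35, 28, 28, 35, 28).
The pattern: 2nd Wednesday of the month.
2nd Wednesday of December 1999: 1999-12-08.

1999-12-08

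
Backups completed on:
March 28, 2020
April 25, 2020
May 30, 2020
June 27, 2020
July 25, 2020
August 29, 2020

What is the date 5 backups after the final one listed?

All Saturdays; the gaps (28, 35, 28, 28, 35) vary with month length.
This is the last Saturday of each month.
Last Saturday of September 2020: September 26, 2020.
October 2020 ends with Saturday October 31, 2020.
Last Saturday of November 2020: November 28, 2020.
Last Saturday of December 2020: December 26, 2020.
January 2021 ends with Saturday January 30, 2021.

January 30, 2021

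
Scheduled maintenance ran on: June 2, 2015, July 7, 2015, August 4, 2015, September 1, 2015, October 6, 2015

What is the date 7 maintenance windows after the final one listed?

May 3, 2016

These are Tuesdays at 28- or 35-day spacing (35, 28, 28, 35).
The pattern: 1st Tuesday of the month.
1st Tuesday of November 2015: November 3, 2015.
December 2015 — 1st Tuesday is December 1, 2015.
January 2016 — 1st Tuesday is January 5, 2016.
1st Tuesday of February 2016: February 2, 2016.
March 2016 — 1st Tuesday is March 1, 2016.
1st Tuesday of April 2016: April 5, 2016.
1st Tuesday of May 2016: May 3, 2016.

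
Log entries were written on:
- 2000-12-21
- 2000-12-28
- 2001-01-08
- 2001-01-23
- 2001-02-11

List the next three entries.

Intervals are 7, 11, 15, 19 days — an arithmetic progression with common difference 4.
Next gap: 23 days. 2001-02-11 + 23 days = 2001-03-06.
Next gap: 27 days. 2001-03-06 + 27 days = 2001-04-02.
Next gap: 31 days. 2001-04-02 + 31 days = 2001-05-03.

2001-03-06, 2001-04-02, 2001-05-03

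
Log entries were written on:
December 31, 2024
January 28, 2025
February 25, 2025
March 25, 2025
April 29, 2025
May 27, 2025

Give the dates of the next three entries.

June 24, 2025; July 29, 2025; August 26, 2025

Every date is a Tuesday; gaps 28, 28, 28, 35, 28 days.
Each is the last Tuesday of its month (at least one falls on the 29th or later, ruling out '4th Tuesday').
Last Tuesday of June 2025: June 24, 2025.
Last Tuesday of July 2025: July 29, 2025.
Last Tuesday of August 2025: August 26, 2025.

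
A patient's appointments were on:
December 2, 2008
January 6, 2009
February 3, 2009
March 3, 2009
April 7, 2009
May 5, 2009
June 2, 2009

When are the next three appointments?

Gaps: 35, 28, 28, 35, 28, 28 days — a mix of 28 and 35. Every date is a Tuesday.
Each is the 1st Tuesday of its month.
July 2009 — 1st Tuesday is July 7, 2009.
August 2009 — 1st Tuesday is August 4, 2009.
1st Tuesday of September 2009: September 1, 2009.

July 7, 2009; August 4, 2009; September 1, 2009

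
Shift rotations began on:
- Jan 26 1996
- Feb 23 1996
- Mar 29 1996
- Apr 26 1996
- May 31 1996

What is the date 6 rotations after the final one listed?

Nov 29 1996

Every date is a Friday; gaps 28, 35, 28, 35 days.
Each is the last Friday of its month (at least one falls on the 29th or later, ruling out '4th Friday').
Last Friday of June 1996: Jun 28 1996.
Last Friday of July 1996: Jul 26 1996.
Last Friday of August 1996: Aug 30 1996.
September 1996 ends with Friday Sep 27 1996.
October 1996 ends with Friday Oct 25 1996.
November 1996 ends with Friday Nov 29 1996.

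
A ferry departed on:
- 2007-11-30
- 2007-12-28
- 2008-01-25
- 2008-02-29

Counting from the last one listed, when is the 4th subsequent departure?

All Fridays; the gaps (28, 28, 35) vary with month length.
This is the last Friday of each month.
Last Friday of March 2008: 2008-03-28.
Last Friday of April 2008: 2008-04-25.
Last Friday of May 2008: 2008-05-30.
Last Friday of June 2008: 2008-06-27.

2008-06-27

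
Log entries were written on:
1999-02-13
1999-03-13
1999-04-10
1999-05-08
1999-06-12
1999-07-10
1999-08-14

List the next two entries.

1999-09-11, 1999-10-09

These are Saturdays at 28- or 35-day spacing (28, 28, 28, 35, 28, 35).
The pattern: 2nd Saturday of the month.
September 1999 — 2nd Saturday is 1999-09-11.
2nd Saturday of October 1999: 1999-10-09.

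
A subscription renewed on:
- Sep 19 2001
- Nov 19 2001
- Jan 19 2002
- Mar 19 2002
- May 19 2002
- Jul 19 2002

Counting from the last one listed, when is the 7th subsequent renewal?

Sep 19 2003

The day-of-month is always 19 (61, 61, 59, 61, 61 days between events).
So this recurs on the 19th of every 2 months.
September 2002: Sep 19 2002.
Next: November 2002 → Nov 19 2002.
January 2003: Jan 19 2003.
Next: March 2003 → Mar 19 2003.
Next: May 2003 → May 19 2003.
Next: July 2003 → Jul 19 2003.
September 2003: Sep 19 2003.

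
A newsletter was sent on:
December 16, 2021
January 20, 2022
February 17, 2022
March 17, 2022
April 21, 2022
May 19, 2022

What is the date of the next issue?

These are Thursdays at 28- or 35-day spacing (35, 28, 28, 35, 28).
The pattern: 3rd Thursday of the month.
3rd Thursday of June 2022: June 16, 2022.

June 16, 2022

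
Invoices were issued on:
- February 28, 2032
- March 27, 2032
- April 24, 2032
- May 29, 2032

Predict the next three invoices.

June 26, 2032; July 31, 2032; August 28, 2032

These are Saturdays with 28, 28, 35-day gaps.
Each is the final Saturday of its month — May 29, 2032 is past the 28th, so '4th Saturday' doesn't fit.
Last Saturday of June 2032: June 26, 2032.
Last Saturday of July 2032: July 31, 2032.
Last Saturday of August 2032: August 28, 2032.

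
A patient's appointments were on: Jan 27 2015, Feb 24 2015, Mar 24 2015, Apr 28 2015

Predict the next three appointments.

May 26 2015, Jun 23 2015, Jul 28 2015

These are Tuesdays at 28- or 35-day spacing (28, 28, 35).
The pattern: 4th Tuesday of the month.
4th Tuesday of May 2015: May 26 2015.
4th Tuesday of June 2015: Jun 23 2015.
July 2015 — 4th Tuesday is Jul 28 2015.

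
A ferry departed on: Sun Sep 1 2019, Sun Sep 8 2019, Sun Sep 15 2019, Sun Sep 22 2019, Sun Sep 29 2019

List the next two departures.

Sun Oct 6 2019, Sun Oct 13 2019

Gaps between consecutive events: 7, 7, 7, 7 days — a constant 7-day interval.
Sun Sep 29 2019 + 7 days = Sun Oct 6 2019.
Sun Oct 6 2019 + 7 days = Sun Oct 13 2019.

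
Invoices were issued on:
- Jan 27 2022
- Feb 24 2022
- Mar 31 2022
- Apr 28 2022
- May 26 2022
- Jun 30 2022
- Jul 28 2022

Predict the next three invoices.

All Thursdays; the gaps (28, 35, 28, 28, 35, 28) vary with month length.
This is the last Thursday of each month.
Last Thursday of August 2022: Aug 25 2022.
September 2022 ends with Thursday Sep 29 2022.
October 2022 ends with Thursday Oct 27 2022.

Aug 25 2022, Sep 29 2022, Oct 27 2022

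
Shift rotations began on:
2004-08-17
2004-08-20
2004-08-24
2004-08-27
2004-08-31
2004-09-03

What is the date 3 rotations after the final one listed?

Every event lands on a Tuesday or Friday (gaps cycle 3, 4, 3, 4, 3).
So the schedule is: every Tuesday and Friday.
Next Tuesday: 2004-09-07.
The following Friday is 2004-09-10.
The following Tuesday is 2004-09-14.

2004-09-14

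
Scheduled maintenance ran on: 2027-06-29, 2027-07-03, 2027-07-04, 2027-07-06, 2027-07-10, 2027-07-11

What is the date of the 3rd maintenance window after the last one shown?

2027-07-18

The gap pattern 4, 1, 2, 4, 1 repeats every 3 events.
These are the Tuesdays, Saturdays and Sundays of each week.
The following Tuesday is 2027-07-13.
Next Saturday: 2027-07-17.
The following Sunday is 2027-07-18.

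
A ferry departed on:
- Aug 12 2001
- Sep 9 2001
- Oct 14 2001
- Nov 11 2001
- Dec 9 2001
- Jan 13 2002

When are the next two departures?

Feb 10 2002, Mar 10 2002

Gaps: 28, 35, 28, 28, 35 days — a mix of 28 and 35. Every date is a Sunday.
Each is the 2nd Sunday of its month.
February 2002 — 2nd Sunday is Feb 10 2002.
March 2002 — 2nd Sunday is Mar 10 2002.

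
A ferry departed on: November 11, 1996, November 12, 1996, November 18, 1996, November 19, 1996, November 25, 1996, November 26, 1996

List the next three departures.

December 2, 1996; December 3, 1996; December 9, 1996

Every event lands on a Monday or Tuesday (gaps cycle 1, 6, 1, 6, 1).
So the schedule is: every Monday and Tuesday.
Next Monday: December 2, 1996.
The following Tuesday is December 3, 1996.
Next Monday: December 9, 1996.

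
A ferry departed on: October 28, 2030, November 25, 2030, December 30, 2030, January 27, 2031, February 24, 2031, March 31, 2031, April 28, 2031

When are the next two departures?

May 26, 2031; June 30, 2031

All Mondays; the gaps (28, 35, 28, 28, 35, 28) vary with month length.
This is the last Monday of each month.
Last Monday of May 2031: May 26, 2031.
June 2031 ends with Monday June 30, 2031.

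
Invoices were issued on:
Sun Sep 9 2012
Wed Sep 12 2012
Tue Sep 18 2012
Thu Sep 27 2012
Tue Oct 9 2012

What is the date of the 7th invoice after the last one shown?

Gaps: 3, 6, 9, 12 days — each gap is 3 larger than the previous one.
Next gap: 15 days. Tue Oct 9 2012 + 15 days = Wed Oct 24 2012.
Next gap: 18 days. Wed Oct 24 2012 + 18 days = Sun Nov 11 2012.
Next gap: 21 days. Sun Nov 11 2012 + 21 days = Sun Dec 2 2012.
Next gap: 24 days. Sun Dec 2 2012 + 24 days = Wed Dec 26 2012.
Next gap: 27 days. Wed Dec 26 2012 + 27 days = Tue Jan 22 2013.
Next gap: 30 days. Tue Jan 22 2013 + 30 days = Thu Feb 21 2013.
Next gap: 33 days. Thu Feb 21 2013 + 33 days = Tue Mar 26 2013.

Tue Mar 26 2013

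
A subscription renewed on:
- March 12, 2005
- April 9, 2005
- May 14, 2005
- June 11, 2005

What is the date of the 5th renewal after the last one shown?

Gaps: 28, 35, 28 days — a mix of 28 and 35. Every date is a Saturday.
Each is the 2nd Saturday of its month.
July 2005 — 2nd Saturday is July 9, 2005.
2nd Saturday of August 2005: August 13, 2005.
2nd Saturday of September 2005: September 10, 2005.
October 2005 — 2nd Saturday is October 8, 2005.
2nd Saturday of November 2005: November 12, 2005.

November 12, 2005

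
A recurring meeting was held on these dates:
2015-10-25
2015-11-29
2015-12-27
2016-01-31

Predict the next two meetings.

2016-02-28, 2016-03-27

Every date is a Sunday; gaps 35, 28, 35 days.
Each is the last Sunday of its month (at least one falls on the 29th or later, ruling out '4th Sunday').
February 2016 ends with Sunday 2016-02-28.
March 2016 ends with Sunday 2016-03-27.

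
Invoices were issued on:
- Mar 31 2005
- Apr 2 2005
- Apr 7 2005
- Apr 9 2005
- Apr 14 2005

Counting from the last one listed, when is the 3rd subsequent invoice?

Every event lands on a Thursday or Saturday (gaps cycle 2, 5, 2, 5).
So the schedule is: every Thursday and Saturday.
The following Saturday is Apr 16 2005.
The following Thursday is Apr 21 2005.
Next Saturday: Apr 23 2005.

Apr 23 2005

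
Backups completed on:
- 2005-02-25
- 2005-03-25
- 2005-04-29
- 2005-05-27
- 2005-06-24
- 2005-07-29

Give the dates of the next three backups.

Every date is a Friday; gaps 28, 35, 28, 28, 35 days.
Each is the last Friday of its month (at least one falls on the 29th or later, ruling out '4th Friday').
August 2005 ends with Friday 2005-08-26.
September 2005 ends with Friday 2005-09-30.
October 2005 ends with Friday 2005-10-28.

2005-08-26, 2005-09-30, 2005-10-28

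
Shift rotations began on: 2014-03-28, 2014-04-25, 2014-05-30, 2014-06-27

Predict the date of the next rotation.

Every date is a Friday; gaps 28, 35, 28 days.
Each is the last Friday of its month (at least one falls on the 29th or later, ruling out '4th Friday').
July 2014 ends with Friday 2014-07-25.

2014-07-25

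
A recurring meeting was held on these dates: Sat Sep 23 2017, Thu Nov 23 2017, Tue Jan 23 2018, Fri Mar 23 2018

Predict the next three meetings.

Wed May 23 2018, Mon Jul 23 2018, Sun Sep 23 2018

Each date is the 23rd; the gaps (61, 61, 59) track the month lengths.
The rule is the 23rd of every 2 months.
Next: May 2018 → Wed May 23 2018.
July 2018: Mon Jul 23 2018.
Next: September 2018 → Sun Sep 23 2018.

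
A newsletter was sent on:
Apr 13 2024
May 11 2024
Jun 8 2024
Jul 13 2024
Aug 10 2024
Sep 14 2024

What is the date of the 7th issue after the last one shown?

Apr 12 2025

These are Saturdays at 28- or 35-day spacing (28, 28, 35, 28, 35).
The pattern: 2nd Saturday of the month.
October 2024 — 2nd Saturday is Oct 12 2024.
2nd Saturday of November 2024: Nov 9 2024.
2nd Saturday of December 2024: Dec 14 2024.
January 2025 — 2nd Saturday is Jan 11 2025.
2nd Saturday of February 2025: Feb 8 2025.
March 2025 — 2nd Saturday is Mar 8 2025.
2nd Saturday of April 2025: Apr 12 2025.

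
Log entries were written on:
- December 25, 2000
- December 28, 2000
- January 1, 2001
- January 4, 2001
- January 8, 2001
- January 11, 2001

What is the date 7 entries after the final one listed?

February 5, 2001

Every event lands on a Monday or Thursday (gaps cycle 3, 4, 3, 4, 3).
So the schedule is: every Monday and Thursday.
Next Monday: January 15, 2001.
The following Thursday is January 18, 2001.
The following Monday is January 22, 2001.
The following Thursday is January 25, 2001.
The following Monday is January 29, 2001.
The following Thursday is February 1, 2001.
Next Monday: February 5, 2001.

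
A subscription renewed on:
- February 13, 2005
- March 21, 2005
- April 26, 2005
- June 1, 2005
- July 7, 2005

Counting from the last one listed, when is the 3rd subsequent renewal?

Gaps between consecutive events: 36, 36, 36, 36 days — a constant 36-day interval.
July 7, 2005 + 36 days = August 12, 2005.
August 12, 2005 + 36 days = September 17, 2005.
September 17, 2005 + 36 days = October 23, 2005.

October 23, 2005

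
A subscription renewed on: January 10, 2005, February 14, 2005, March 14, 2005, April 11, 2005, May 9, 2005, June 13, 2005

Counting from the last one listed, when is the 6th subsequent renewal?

These are Mondays at 28- or 35-day spacing (35, 28, 28, 28, 35).
The pattern: 2nd Monday of the month.
July 2005 — 2nd Monday is July 11, 2005.
2nd Monday of August 2005: August 8, 2005.
2nd Monday of September 2005: September 12, 2005.
2nd Monday of October 2005: October 10, 2005.
2nd Monday of November 2005: November 14, 2005.
2nd Monday of December 2005: December 12, 2005.

December 12, 2005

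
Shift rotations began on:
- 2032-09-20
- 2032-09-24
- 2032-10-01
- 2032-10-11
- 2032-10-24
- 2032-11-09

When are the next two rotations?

2032-11-28, 2032-12-20

Intervals are 4, 7, 10, 13, 16 days — an arithmetic progression with common difference 3.
Next gap: 19 days. 2032-11-09 + 19 days = 2032-11-28.
Next gap: 22 days. 2032-11-28 + 22 days = 2032-12-20.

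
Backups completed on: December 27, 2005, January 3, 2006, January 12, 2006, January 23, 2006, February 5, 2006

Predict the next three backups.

Gaps: 7, 9, 11, 13 days — each gap is 2 larger than the previous one.
Next gap: 15 days. February 5, 2006 + 15 days = February 20, 2006.
Next gap: 17 days. February 20, 2006 + 17 days = March 9, 2006.
Next gap: 19 days. March 9, 2006 + 19 days = March 28, 2006.

February 20, 2006; March 9, 2006; March 28, 2006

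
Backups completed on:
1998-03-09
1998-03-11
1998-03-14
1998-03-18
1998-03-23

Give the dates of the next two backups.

The spacing grows by 1 each time: 2, 3, 4, 5 days.
Next gap: 6 days. 1998-03-23 + 6 days = 1998-03-29.
Next gap: 7 days. 1998-03-29 + 7 days = 1998-04-05.

1998-03-29, 1998-04-05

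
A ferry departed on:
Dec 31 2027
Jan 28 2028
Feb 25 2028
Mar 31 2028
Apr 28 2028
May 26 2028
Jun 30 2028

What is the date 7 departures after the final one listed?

Jan 26 2029

These are Fridays with 28, 28, 35, 28, 28, 35-day gaps.
Each is the final Friday of its month — Dec 31 2027 is past the 28th, so '4th Friday' doesn't fit.
Last Friday of July 2028: Jul 28 2028.
Last Friday of August 2028: Aug 25 2028.
September 2028 ends with Friday Sep 29 2028.
October 2028 ends with Friday Oct 27 2028.
November 2028 ends with Friday Nov 24 2028.
December 2028 ends with Friday Dec 29 2028.
January 2029 ends with Friday Jan 26 2029.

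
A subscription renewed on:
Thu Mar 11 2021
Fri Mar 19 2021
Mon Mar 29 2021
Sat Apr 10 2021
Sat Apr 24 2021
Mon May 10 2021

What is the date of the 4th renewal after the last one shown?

Mon Aug 2 2021

The spacing grows by 2 each time: 8, 10, 12, 14, 16 days.
Next gap: 18 days. Mon May 10 2021 + 18 days = Fri May 28 2021.
Next gap: 20 days. Fri May 28 2021 + 20 days = Thu Jun 17 2021.
Next gap: 22 days. Thu Jun 17 2021 + 22 days = Fri Jul 9 2021.
Next gap: 24 days. Fri Jul 9 2021 + 24 days = Mon Aug 2 2021.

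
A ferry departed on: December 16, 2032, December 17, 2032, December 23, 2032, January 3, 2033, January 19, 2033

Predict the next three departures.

February 9, 2033; March 7, 2033; April 7, 2033

Gaps: 1, 6, 11, 16 days — each gap is 5 larger than the previous one.
Next gap: 21 days. January 19, 2033 + 21 days = February 9, 2033.
Next gap: 26 days. February 9, 2033 + 26 days = March 7, 2033.
Next gap: 31 days. March 7, 2033 + 31 days = April 7, 2033.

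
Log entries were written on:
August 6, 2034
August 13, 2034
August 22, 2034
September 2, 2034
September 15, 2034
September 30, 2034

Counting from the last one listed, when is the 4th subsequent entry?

Gaps: 7, 9, 11, 13, 15 days — each gap is 2 larger than the previous one.
Next gap: 17 days. September 30, 2034 + 17 days = October 17, 2034.
Next gap: 19 days. October 17, 2034 + 19 days = November 5, 2034.
Next gap: 21 days. November 5, 2034 + 21 days = November 26, 2034.
Next gap: 23 days. November 26, 2034 + 23 days = December 19, 2034.

December 19, 2034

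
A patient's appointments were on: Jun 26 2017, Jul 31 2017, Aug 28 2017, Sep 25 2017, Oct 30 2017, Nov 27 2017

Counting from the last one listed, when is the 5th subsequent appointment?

Every date is a Monday; gaps 35, 28, 28, 35, 28 days.
Each is the last Monday of its month (at least one falls on the 29th or later, ruling out '4th Monday').
Last Monday of December 2017: Dec 25 2017.
January 2018 ends with Monday Jan 29 2018.
Last Monday of February 2018: Feb 26 2018.
Last Monday of March 2018: Mar 26 2018.
Last Monday of April 2018: Apr 30 2018.

Apr 30 2018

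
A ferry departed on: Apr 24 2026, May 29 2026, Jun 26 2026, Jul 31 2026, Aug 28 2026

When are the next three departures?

Sep 25 2026, Oct 30 2026, Nov 27 2026

These are Fridays with 35, 28, 35, 28-day gaps.
Each is the final Friday of its month — May 29 2026 is past the 28th, so '4th Friday' doesn't fit.
Last Friday of September 2026: Sep 25 2026.
Last Friday of October 2026: Oct 30 2026.
Last Friday of November 2026: Nov 27 2026.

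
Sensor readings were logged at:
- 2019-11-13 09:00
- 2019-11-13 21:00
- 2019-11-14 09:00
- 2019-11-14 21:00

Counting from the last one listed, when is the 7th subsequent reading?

2019-11-18 09:00

Gaps: 12, 12, 12 hours — each event is 12 hours after the previous one.
2019-11-14 21:00 + 12 h = 2019-11-15 09:00.
2019-11-15 09:00 + 12 h = 2019-11-15 21:00.
2019-11-15 21:00 + 12 h = 2019-11-16 09:00.
2019-11-16 09:00 + 12 h = 2019-11-16 21:00.
2019-11-16 21:00 + 12 h = 2019-11-17 09:00.
2019-11-17 09:00 + 12 h = 2019-11-17 21:00.
2019-11-17 21:00 + 12 h = 2019-11-18 09:00.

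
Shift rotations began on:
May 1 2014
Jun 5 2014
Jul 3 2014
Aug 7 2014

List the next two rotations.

Sep 4 2014, Oct 2 2014

All dates are Thursdays, 35, 28, 35 days apart.
Specifically, the 1st Thursday of each month.
1st Thursday of September 2014: Sep 4 2014.
1st Thursday of October 2014: Oct 2 2014.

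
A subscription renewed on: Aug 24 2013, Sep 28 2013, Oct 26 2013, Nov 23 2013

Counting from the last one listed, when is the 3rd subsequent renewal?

These are Saturdays at 28- or 35-day spacing (35, 28, 28).
The pattern: 4th Saturday of the month.
December 2013 — 4th Saturday is Dec 28 2013.
4th Saturday of January 2014: Jan 25 2014.
4th Saturday of February 2014: Feb 22 2014.

Feb 22 2014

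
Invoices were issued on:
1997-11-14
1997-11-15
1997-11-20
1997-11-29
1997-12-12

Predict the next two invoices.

1997-12-29, 1998-01-19

Gaps: 1, 5, 9, 13 days — each gap is 4 larger than the previous one.
Next gap: 17 days. 1997-12-12 + 17 days = 1997-12-29.
Next gap: 21 days. 1997-12-29 + 21 days = 1998-01-19.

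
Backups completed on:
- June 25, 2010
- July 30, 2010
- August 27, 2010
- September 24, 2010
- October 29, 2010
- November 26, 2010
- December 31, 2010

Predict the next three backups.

January 28, 2011; February 25, 2011; March 25, 2011

Every date is a Friday; gaps 35, 28, 28, 35, 28, 35 days.
Each is the last Friday of its month (at least one falls on the 29th or later, ruling out '4th Friday').
Last Friday of January 2011: January 28, 2011.
February 2011 ends with Friday February 25, 2011.
March 2011 ends with Friday March 25, 2011.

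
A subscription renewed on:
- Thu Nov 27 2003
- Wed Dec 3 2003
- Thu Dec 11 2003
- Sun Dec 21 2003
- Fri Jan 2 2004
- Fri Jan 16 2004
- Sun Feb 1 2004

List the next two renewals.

Intervals are 6, 8, 10, 12, 14, 16 days — an arithmetic progression with common difference 2.
Next gap: 18 days. Sun Feb 1 2004 + 18 days = Thu Feb 19 2004.
Next gap: 20 days. Thu Feb 19 2004 + 20 days = Wed Mar 10 2004.

Thu Feb 19 2004, Wed Mar 10 2004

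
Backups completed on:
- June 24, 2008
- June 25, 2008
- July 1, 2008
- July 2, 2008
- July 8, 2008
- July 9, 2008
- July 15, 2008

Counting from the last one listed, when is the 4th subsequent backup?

The gap pattern 1, 6, 1, 6, 1, 6 repeats every 2 events.
These are the Tuesdays and Wednesdays of each week.
The following Wednesday is July 16, 2008.
The following Tuesday is July 22, 2008.
The following Wednesday is July 23, 2008.
Next Tuesday: July 29, 2008.

July 29, 2008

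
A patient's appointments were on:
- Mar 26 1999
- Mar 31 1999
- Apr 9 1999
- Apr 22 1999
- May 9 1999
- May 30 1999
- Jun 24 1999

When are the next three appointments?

The spacing grows by 4 each time: 5, 9, 13, 17, 21, 25 days.
Next gap: 29 days. Jun 24 1999 + 29 days = Jul 23 1999.
Next gap: 33 days. Jul 23 1999 + 33 days = Aug 25 1999.
Next gap: 37 days. Aug 25 1999 + 37 days = Oct 1 1999.

Jul 23 1999, Aug 25 1999, Oct 1 1999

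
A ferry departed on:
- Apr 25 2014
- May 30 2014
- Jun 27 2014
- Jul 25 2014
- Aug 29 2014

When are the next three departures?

All Fridays; the gaps (35, 28, 28, 35) vary with month length.
This is the last Friday of each month.
Last Friday of September 2014: Sep 26 2014.
October 2014 ends with Friday Oct 31 2014.
Last Friday of November 2014: Nov 28 2014.

Sep 26 2014, Oct 31 2014, Nov 28 2014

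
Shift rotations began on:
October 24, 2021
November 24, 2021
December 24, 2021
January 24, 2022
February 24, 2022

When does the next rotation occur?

Gaps: 31, 30, 31, 31 days — not constant. Every event is on the 24th of the month.
Pattern: the 24th of each month.
Next: March 2022 → March 24, 2022.

March 24, 2022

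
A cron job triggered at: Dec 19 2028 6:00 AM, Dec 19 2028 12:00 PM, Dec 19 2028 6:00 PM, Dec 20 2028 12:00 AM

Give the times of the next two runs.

Dec 20 2028 6:00 AM, Dec 20 2028 12:00 PM

Gaps: 6, 6, 6 hours — each event is 6 hours after the previous one.
Dec 20 2028 12:00 AM + 6 h = Dec 20 2028 6:00 AM.
Dec 20 2028 6:00 AM + 6 h = Dec 20 2028 12:00 PM.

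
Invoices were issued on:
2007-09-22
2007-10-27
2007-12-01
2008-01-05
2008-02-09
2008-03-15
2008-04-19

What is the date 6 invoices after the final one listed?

Every event comes 35 days after the last (35, 35, 35, 35, 35, 35).
2008-04-19 + 35 days = 2008-05-24.
2008-05-24 + 35 days = 2008-06-28.
2008-06-28 + 35 days = 2008-08-02.
2008-08-02 + 35 days = 2008-09-06.
2008-09-06 + 35 days = 2008-10-11.
2008-10-11 + 35 days = 2008-11-15.

2008-11-15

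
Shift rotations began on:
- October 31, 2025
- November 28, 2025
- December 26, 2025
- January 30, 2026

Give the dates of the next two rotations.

All Fridays; the gaps (28, 28, 35) vary with month length.
This is the last Friday of each month.
Last Friday of February 2026: February 27, 2026.
Last Friday of March 2026: March 27, 2026.

February 27, 2026; March 27, 2026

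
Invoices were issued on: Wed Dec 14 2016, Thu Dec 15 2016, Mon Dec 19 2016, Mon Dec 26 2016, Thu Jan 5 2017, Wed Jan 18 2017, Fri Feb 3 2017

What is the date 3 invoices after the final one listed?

Gaps: 1, 4, 7, 10, 13, 16 days — each gap is 3 larger than the previous one.
Next gap: 19 days. Fri Feb 3 2017 + 19 days = Wed Feb 22 2017.
Next gap: 22 days. Wed Feb 22 2017 + 22 days = Thu Mar 16 2017.
Next gap: 25 days. Thu Mar 16 2017 + 25 days = Mon Apr 10 2017.

Mon Apr 10 2017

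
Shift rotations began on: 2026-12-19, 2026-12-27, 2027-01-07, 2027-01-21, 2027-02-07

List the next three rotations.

Gaps: 8, 11, 14, 17 days — each gap is 3 larger than the previous one.
Next gap: 20 days. 2027-02-07 + 20 days = 2027-02-27.
Next gap: 23 days. 2027-02-27 + 23 days = 2027-03-22.
Next gap: 26 days. 2027-03-22 + 26 days = 2027-04-17.

2027-02-27, 2027-03-22, 2027-04-17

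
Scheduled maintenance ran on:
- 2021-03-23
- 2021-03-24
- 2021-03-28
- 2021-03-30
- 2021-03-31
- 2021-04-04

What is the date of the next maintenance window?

The gap pattern 1, 4, 2, 1, 4 repeats every 3 events.
These are the Tuesdays, Wednesdays and Sundays of each week.
Next Tuesday: 2021-04-06.

2021-04-06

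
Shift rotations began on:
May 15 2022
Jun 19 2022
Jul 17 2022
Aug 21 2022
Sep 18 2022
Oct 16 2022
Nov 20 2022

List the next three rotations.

Gaps: 35, 28, 35, 28, 28, 35 days — a mix of 28 and 35. Every date is a Sunday.
Each is the 3rd Sunday of its month.
December 2022 — 3rd Sunday is Dec 18 2022.
3rd Sunday of January 2023: Jan 15 2023.
3rd Sunday of February 2023: Feb 19 2023.

Dec 18 2022, Jan 15 2023, Feb 19 2023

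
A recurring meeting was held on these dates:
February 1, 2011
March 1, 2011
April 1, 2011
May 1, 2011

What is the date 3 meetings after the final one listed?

Each date is the 1st; the gaps (28, 31, 30) track the month lengths.
The rule is the 1st of each month.
Next: June 2011 → June 1, 2011.
July 2011: July 1, 2011.
August 2011: August 1, 2011.

August 1, 2011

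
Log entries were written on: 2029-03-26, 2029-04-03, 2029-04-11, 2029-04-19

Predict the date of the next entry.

Gaps between consecutive events: 8, 8, 8 days — a constant 8-day interval.
2029-04-19 + 8 days = 2029-04-27.

2029-04-27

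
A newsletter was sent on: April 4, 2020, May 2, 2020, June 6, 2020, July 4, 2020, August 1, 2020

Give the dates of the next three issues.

These are Saturdays at 28- or 35-day spacing (28, 35, 28, 28).
The pattern: 1st Saturday of the month.
1st Saturday of September 2020: September 5, 2020.
1st Saturday of October 2020: October 3, 2020.
1st Saturday of November 2020: November 7, 2020.

September 5, 2020; October 3, 2020; November 7, 2020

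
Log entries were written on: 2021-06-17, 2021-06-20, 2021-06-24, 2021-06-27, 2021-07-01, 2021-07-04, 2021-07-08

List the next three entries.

2021-07-11, 2021-07-15, 2021-07-18

The gap pattern 3, 4, 3, 4, 3, 4 repeats every 2 events.
These are the Thursdays and Sundays of each week.
Next Sunday: 2021-07-11.
Next Thursday: 2021-07-15.
Next Sunday: 2021-07-18.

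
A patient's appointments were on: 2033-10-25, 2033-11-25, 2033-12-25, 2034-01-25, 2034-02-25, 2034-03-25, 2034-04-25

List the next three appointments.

2034-05-25, 2034-06-25, 2034-07-25

Each date is the 25th; the gaps (31, 30, 31, 31, 28, 31) track the month lengths.
The rule is the 25th of each month.
May 2034: 2034-05-25.
June 2034: 2034-06-25.
July 2034: 2034-07-25.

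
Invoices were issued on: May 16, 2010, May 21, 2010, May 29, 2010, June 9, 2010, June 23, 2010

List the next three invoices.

Gaps: 5, 8, 11, 14 days — each gap is 3 larger than the previous one.
Next gap: 17 days. June 23, 2010 + 17 days = July 10, 2010.
Next gap: 20 days. July 10, 2010 + 20 days = July 30, 2010.
Next gap: 23 days. July 30, 2010 + 23 days = August 22, 2010.

July 10, 2010; July 30, 2010; August 22, 2010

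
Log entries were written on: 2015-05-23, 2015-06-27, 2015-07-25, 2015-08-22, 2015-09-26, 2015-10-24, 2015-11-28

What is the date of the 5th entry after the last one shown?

2016-04-23

All dates are Saturdays, 35, 28, 28, 35, 28, 35 days apart.
Specifically, the 4th Saturday of each month.
4th Saturday of December 2015: 2015-12-26.
4th Saturday of January 2016: 2016-01-23.
4th Saturday of February 2016: 2016-02-27.
March 2016 — 4th Saturday is 2016-03-26.
April 2016 — 4th Saturday is 2016-04-23.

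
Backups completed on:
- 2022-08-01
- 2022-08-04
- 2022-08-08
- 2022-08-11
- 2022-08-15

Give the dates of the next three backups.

The gap pattern 3, 4, 3, 4 repeats every 2 events.
These are the Mondays and Thursdays of each week.
Next Thursday: 2022-08-18.
The following Monday is 2022-08-22.
The following Thursday is 2022-08-25.

2022-08-18, 2022-08-22, 2022-08-25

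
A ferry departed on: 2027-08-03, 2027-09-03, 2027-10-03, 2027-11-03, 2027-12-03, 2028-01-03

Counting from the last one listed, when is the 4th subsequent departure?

Each date is the 3rd; the gaps (31, 30, 31, 30, 31) track the month lengths.
The rule is the 3rd of each month.
Next: February 2028 → 2028-02-03.
March 2028: 2028-03-03.
Next: April 2028 → 2028-04-03.
Next: May 2028 → 2028-05-03.

2028-05-03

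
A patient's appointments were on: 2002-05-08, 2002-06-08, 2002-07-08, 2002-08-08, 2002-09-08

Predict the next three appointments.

Gaps: 31, 30, 31, 31 days — not constant. Every event is on the 8th of the month.
Pattern: the 8th of each month.
Next: October 2002 → 2002-10-08.
Next: November 2002 → 2002-11-08.
December 2002: 2002-12-08.

2002-10-08, 2002-11-08, 2002-12-08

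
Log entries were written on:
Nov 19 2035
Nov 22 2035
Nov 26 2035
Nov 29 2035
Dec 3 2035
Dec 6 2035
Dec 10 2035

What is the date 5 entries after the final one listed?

Every event lands on a Monday or Thursday (gaps cycle 3, 4, 3, 4, 3, 4).
So the schedule is: every Monday and Thursday.
Next Thursday: Dec 13 2035.
The following Monday is Dec 17 2035.
The following Thursday is Dec 20 2035.
Next Monday: Dec 24 2035.
Next Thursday: Dec 27 2035.

Dec 27 2035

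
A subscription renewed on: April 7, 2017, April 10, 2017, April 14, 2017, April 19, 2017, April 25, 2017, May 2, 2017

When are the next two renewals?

May 10, 2017; May 19, 2017

The spacing grows by 1 each time: 3, 4, 5, 6, 7 days.
Next gap: 8 days. May 2, 2017 + 8 days = May 10, 2017.
Next gap: 9 days. May 10, 2017 + 9 days = May 19, 2017.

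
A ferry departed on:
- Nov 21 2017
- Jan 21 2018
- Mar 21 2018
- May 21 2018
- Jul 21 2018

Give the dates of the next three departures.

Sep 21 2018, Nov 21 2018, Jan 21 2019

Gaps: 61, 59, 61, 61 days — not constant. Every event is on the 21st of the month.
Pattern: the 21st of every 2 months.
September 2018: Sep 21 2018.
November 2018: Nov 21 2018.
January 2019: Jan 21 2019.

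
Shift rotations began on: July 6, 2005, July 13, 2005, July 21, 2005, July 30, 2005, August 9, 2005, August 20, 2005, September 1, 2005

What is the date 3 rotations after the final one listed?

The spacing grows by 1 each time: 7, 8, 9, 10, 11, 12 days.
Next gap: 13 days. September 1, 2005 + 13 days = September 14, 2005.
Next gap: 14 days. September 14, 2005 + 14 days = September 28, 2005.
Next gap: 15 days. September 28, 2005 + 15 days = October 13, 2005.

October 13, 2005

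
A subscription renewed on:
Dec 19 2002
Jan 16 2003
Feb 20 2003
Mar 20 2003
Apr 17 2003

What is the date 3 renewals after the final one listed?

Jul 17 2003

Gaps: 28, 35, 28, 28 days — a mix of 28 and 35. Every date is a Thursday.
Each is the 3rd Thursday of its month.
3rd Thursday of May 2003: May 15 2003.
June 2003 — 3rd Thursday is Jun 19 2003.
July 2003 — 3rd Thursday is Jul 17 2003.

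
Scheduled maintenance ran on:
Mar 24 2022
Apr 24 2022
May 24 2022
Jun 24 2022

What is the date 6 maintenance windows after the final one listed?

Gaps: 31, 30, 31 days — not constant. Every event is on the 24th of the month.
Pattern: the 24th of each month.
Next: July 2022 → Jul 24 2022.
August 2022: Aug 24 2022.
September 2022: Sep 24 2022.
October 2022: Oct 24 2022.
Next: November 2022 → Nov 24 2022.
December 2022: Dec 24 2022.

Dec 24 2022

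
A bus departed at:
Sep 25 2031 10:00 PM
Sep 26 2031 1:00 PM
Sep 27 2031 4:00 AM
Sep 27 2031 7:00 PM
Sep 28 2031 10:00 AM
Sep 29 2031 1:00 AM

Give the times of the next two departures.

Sep 29 2031 4:00 PM, Sep 30 2031 7:00 AM

The interval is a steady 15 hours (15, 15, 15, 15, 15).
Sep 29 2031 1:00 AM + 15 h = Sep 29 2031 4:00 PM.
Sep 29 2031 4:00 PM + 15 h = Sep 30 2031 7:00 AM.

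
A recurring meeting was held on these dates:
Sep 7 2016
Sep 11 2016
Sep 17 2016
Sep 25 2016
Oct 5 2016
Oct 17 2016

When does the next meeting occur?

The spacing grows by 2 each time: 4, 6, 8, 10, 12 days.
Next gap: 14 days. Oct 17 2016 + 14 days = Oct 31 2016.

Oct 31 2016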